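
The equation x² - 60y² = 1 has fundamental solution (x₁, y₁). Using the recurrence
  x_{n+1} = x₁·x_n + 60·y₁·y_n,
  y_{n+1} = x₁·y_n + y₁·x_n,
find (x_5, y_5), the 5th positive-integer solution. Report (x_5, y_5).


Step 1: Find the fundamental solution (x₁, y₁) of x² - 60y² = 1.
  Expand √60 as a continued fraction. a₀ = ⌊√60⌋ = 7; iterate m_{k+1} = d_k·a_k − m_k, d_{k+1} = (60 − m_{k+1}²)/d_k, a_{k+1} = ⌊(a₀ + m_{k+1})/d_{k+1}⌋ (starting m₀ = 0, d₀ = 1), with convergents p_k = a_k·p_{k-1} + p_{k-2}, q_k = a_k·q_{k-1} + q_{k-2} (p₋₁ = 1, q₋₁ = 0):
  k = 0: a₀ = 7; p₀/q₀ = 7/1; p₀² − 60·q₀² = 49 − 60 = -11.
  k = 1: m = 7, d = 11, a = ⌊(7 + 7)/11⌋ = 1; p/q = (1·7 + 1)/(1·1 + 0) = 8/1; p² − 60·q² = 64 − 60 = 4.
  k = 2: m = 4, d = 4, a = ⌊(7 + 4)/4⌋ = 2; p/q = (2·8 + 7)/(2·1 + 1) = 23/3; p² − 60·q² = 529 − 540 = -11.
  k = 3: m = 4, d = 11, a = ⌊(7 + 4)/11⌋ = 1; p/q = (1·23 + 8)/(1·3 + 1) = 31/4; p² − 60·q² = 961 − 960 = 1.
  The first convergent with p² − 60·q² = 1 gives the fundamental solution (x₁, y₁) = (31, 4).
Step 2: Apply the recurrence (x_{n+1}, y_{n+1}) = (x₁x_n + 60y₁y_n, x₁y_n + y₁x_n) repeatedly.
  From (x_1, y_1) = (31, 4): x_2 = 31·31 + 60·4·4 = 1921; y_2 = 31·4 + 4·31 = 248.
  From (x_2, y_2) = (1921, 248): x_3 = 31·1921 + 60·4·248 = 119071; y_3 = 31·248 + 4·1921 = 15372.
  From (x_3, y_3) = (119071, 15372): x_4 = 31·119071 + 60·4·15372 = 7380481; y_4 = 31·15372 + 4·119071 = 952816.
  From (x_4, y_4) = (7380481, 952816): x_5 = 31·7380481 + 60·4·952816 = 457470751; y_5 = 31·952816 + 4·7380481 = 59059220.
Step 3: Verify x_5² - 60·y_5² = 209279488020504001 - 209279488020504000 = 1 (should be 1). ✓

(x_1, y_1) = (31, 4); (x_5, y_5) = (457470751, 59059220).


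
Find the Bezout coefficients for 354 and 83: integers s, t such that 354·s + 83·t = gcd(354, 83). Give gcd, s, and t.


Euclidean algorithm on (354, 83) — divide until remainder is 0:
  354 = 4 · 83 + 22
  83 = 3 · 22 + 17
  22 = 1 · 17 + 5
  17 = 3 · 5 + 2
  5 = 2 · 2 + 1
  2 = 2 · 1 + 0
gcd(354, 83) = 1.
Track Bezout coefficients alongside the remainders: start with r₀ = 354 = a·1 + b·0 (s = 1, t = 0) and r₁ = 83 = a·0 + b·1 (s = 0, t = 1); each new remainder r_{k+1} = r_{k-1} − q_k·r_k inherits s_{k+1} = s_{k-1} − q_k·s_k, t_{k+1} = t_{k-1} − q_k·t_k, so r_k = a·s_k + b·t_k at every step:
  q = 4: r = 22, s = 1 − 4·0 = 1, t = 0 − 4·1 = -4  (check: 354·1 + 83·(-4) = 22)
  q = 3: r = 17, s = 0 − 3·1 = -3, t = 1 − 3·(-4) = 13  (check: 354·(-3) + 83·13 = 17)
  q = 1: r = 5, s = 1 − 1·(-3) = 4, t = -4 − 1·13 = -17  (check: 354·4 + 83·(-17) = 5)
  q = 3: r = 2, s = -3 − 3·4 = -15, t = 13 − 3·(-17) = 64  (check: 354·(-15) + 83·64 = 2)
  q = 2: r = 1, s = 4 − 2·(-15) = 34, t = -17 − 2·64 = -145  (check: 354·34 + 83·(-145) = 1)
The row with r = 1 (the gcd) gives the Bezout coefficients s = 34, t = -145.
Result: 354 · (34) + 83 · (-145) = 1.

gcd(354, 83) = 1; s = 34, t = -145 (check: 354·34 + 83·(-145) = 1).


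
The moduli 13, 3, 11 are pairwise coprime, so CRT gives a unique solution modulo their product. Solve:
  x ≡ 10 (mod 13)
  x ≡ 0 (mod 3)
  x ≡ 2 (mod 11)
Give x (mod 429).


Moduli 13, 3, 11 are pairwise coprime; by CRT there is a unique solution modulo M = 13 · 3 · 11 = 429.
Solve pairwise, accumulating the modulus:
  Start with x ≡ 10 (mod 13).
  Combine with x ≡ 0 (mod 3): since gcd(13, 3) = 1, we get a unique residue mod 39.
    Write x = 10 + 13·t and substitute into x ≡ 0 (mod 3): 13·t ≡ 0 − 10 = -10 (mod 3).
    Reduce coefficients mod 3: 1·t ≡ 2 (mod 3).
    So t ≡ 2 (mod 3).
    Then x = 10 + 13·2 = 36, valid modulo lcm(13, 3) = 39: x ≡ 36 (mod 39).
  Combine with x ≡ 2 (mod 11): since gcd(39, 11) = 1, we get a unique residue mod 429.
    Write x = 36 + 39·t and substitute into x ≡ 2 (mod 11): 39·t ≡ 2 − 36 = -34 (mod 11).
    Reduce coefficients mod 11: 6·t ≡ 10 (mod 11).
    The inverse of 6 mod 11 is 2 (since 6·2 = 12 = 1·11 + 1), so t ≡ 2·10 = 20 ≡ 9 (mod 11).
    Then x = 36 + 39·9 = 387, valid modulo lcm(39, 11) = 429: x ≡ 387 (mod 429).
Verify: 387 mod 13 = 10 ✓, 387 mod 3 = 0 ✓, 387 mod 11 = 2 ✓.

x ≡ 387 (mod 429).


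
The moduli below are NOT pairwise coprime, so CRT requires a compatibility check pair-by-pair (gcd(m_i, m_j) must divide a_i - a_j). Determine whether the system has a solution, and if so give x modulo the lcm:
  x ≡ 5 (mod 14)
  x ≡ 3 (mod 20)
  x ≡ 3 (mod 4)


Moduli 14, 20, 4 are not pairwise coprime, so CRT works modulo lcm(m_i) when all pairwise compatibility conditions hold.
Pairwise compatibility: gcd(m_i, m_j) must divide a_i - a_j for every pair.
Merge one congruence at a time:
  Start: x ≡ 5 (mod 14).
  Combine with x ≡ 3 (mod 20): gcd(14, 20) = 2; 3 - 5 = -2, which IS divisible by 2, so compatible.
    Write x = 5 + 14·t and substitute into x ≡ 3 (mod 20): 14·t ≡ 3 − 5 = -2 (mod 20).
    Divide the congruence (and modulus) by g = 2: 7·t ≡ -1 (mod 10).
    Reduce coefficients mod 10: 7·t ≡ 9 (mod 10).
    The inverse of 7 mod 10 is 3 (since 7·3 = 21 = 2·10 + 1), so t ≡ 3·9 = 27 ≡ 7 (mod 10).
    Then x = 5 + 14·7 = 103, valid modulo lcm(14, 20) = 140: x ≡ 103 (mod 140).
  Combine with x ≡ 3 (mod 4): gcd(140, 4) = 4; 3 - 103 = -100, which IS divisible by 4, so compatible.
    Write x = 103 + 140·t and substitute into x ≡ 3 (mod 4): 140·t ≡ 3 − 103 = -100 (mod 4).
    Divide the congruence (and modulus) by g = 4: 35·t ≡ -25 (mod 1).
    Modulo 1 every t works; take t = 0.
    Then x = 103 + 140·0 = 103, valid modulo lcm(140, 4) = 140: x ≡ 103 (mod 140).
Verify: 103 mod 14 = 5, 103 mod 20 = 3, 103 mod 4 = 3.

x ≡ 103 (mod 140).


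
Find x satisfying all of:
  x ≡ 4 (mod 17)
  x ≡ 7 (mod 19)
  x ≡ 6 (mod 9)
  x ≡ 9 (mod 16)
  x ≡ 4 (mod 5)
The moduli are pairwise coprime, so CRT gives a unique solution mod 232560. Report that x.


Product of moduli M = 17 · 19 · 9 · 16 · 5 = 232560.
Merge one congruence at a time:
  Start: x ≡ 4 (mod 17).
  Combine with x ≡ 7 (mod 19); new modulus lcm = 323.
    Write x = 4 + 17·t and substitute into x ≡ 7 (mod 19): 17·t ≡ 7 − 4 = 3 (mod 19).
    The inverse of 17 mod 19 is 9 (since 17·9 = 153 = 8·19 + 1), so t ≡ 9·3 = 27 ≡ 8 (mod 19).
    Then x = 4 + 17·8 = 140, valid modulo lcm(17, 19) = 323: x ≡ 140 (mod 323).
  Combine with x ≡ 6 (mod 9); new modulus lcm = 2907.
    Write x = 140 + 323·t and substitute into x ≡ 6 (mod 9): 323·t ≡ 6 − 140 = -134 (mod 9).
    Reduce coefficients mod 9: 8·t ≡ 1 (mod 9).
    The inverse of 8 mod 9 is 8 (since 8·8 = 64 = 7·9 + 1), so t ≡ 8·1 = 8 ≡ 8 (mod 9).
    Then x = 140 + 323·8 = 2724, valid modulo lcm(323, 9) = 2907: x ≡ 2724 (mod 2907).
  Combine with x ≡ 9 (mod 16); new modulus lcm = 46512.
    Write x = 2724 + 2907·t and substitute into x ≡ 9 (mod 16): 2907·t ≡ 9 − 2724 = -2715 (mod 16).
    Reduce coefficients mod 16: 11·t ≡ 5 (mod 16).
    The inverse of 11 mod 16 is 3 (since 11·3 = 33 = 2·16 + 1), so t ≡ 3·5 = 15 ≡ 15 (mod 16).
    Then x = 2724 + 2907·15 = 46329, valid modulo lcm(2907, 16) = 46512: x ≡ 46329 (mod 46512).
  Combine with x ≡ 4 (mod 5); new modulus lcm = 232560.
    Write x = 46329 + 46512·t and substitute into x ≡ 4 (mod 5): 46512·t ≡ 4 − 46329 = -46325 (mod 5).
    Reduce coefficients mod 5: 2·t ≡ 0 (mod 5).
    The inverse of 2 mod 5 is 3 (since 2·3 = 6 = 1·5 + 1), so t ≡ 3·0 = 0 ≡ 0 (mod 5).
    Then x = 46329 + 46512·0 = 46329, valid modulo lcm(46512, 5) = 232560: x ≡ 46329 (mod 232560).
Verify against each original: 46329 mod 17 = 4, 46329 mod 19 = 7, 46329 mod 9 = 6, 46329 mod 16 = 9, 46329 mod 5 = 4.

x ≡ 46329 (mod 232560).


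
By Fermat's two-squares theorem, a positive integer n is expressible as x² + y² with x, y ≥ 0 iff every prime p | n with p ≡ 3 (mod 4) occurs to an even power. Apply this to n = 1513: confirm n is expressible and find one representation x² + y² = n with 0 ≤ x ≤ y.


Step 1: Factor n = 1513 = 17 · 89.
Step 2: Check the mod-4 condition on each prime factor: 17 ≡ 1 (mod 4), exponent 1; 89 ≡ 1 (mod 4), exponent 1.
All primes ≡ 3 (mod 4) appear to even exponent (or don't appear), so by the two-squares theorem n IS expressible as a sum of two squares.
Step 3: Build a representation. Here n = 17 · 89 is a product of primes ≡ 1 (mod 4). Each prime p ≡ 1 (mod 4) is itself a sum of two squares; find a² by testing p − a² for a perfect square:
  17: 17 − 1² = 16 = 4² ⇒ 17 = 1² + 4².
  89: 89 − 1² = 88, 89 − 2² = 85, 89 − 3² = 80, 89 − 4² = 73, 89 − 5² = 64 = 8² ⇒ 89 = 5² + 8².
  Combine using the Brahmagupta–Fibonacci identity (a² + b²)(c² + d²) = (ac − bd)² + (ad + bc)² = (ac + bd)² + (ad − bc)²:
  17 · 89 = 1513: from (1² + 4²)(5² + 8²), take (1·5 − 4·8, 1·8 + 4·5) = (5 − 32, 8 + 20) = (-27, 28); dropping signs (only squares matter) gives (27, 28); check 27² + 28² = 729 + 784 = 1513 ✓.
Step 4: Order so x ≤ y and verify: 27² + 28² = 729 + 784 = 1513 = n. ✓

n = 1513 = 27² + 28² (one valid representation with x ≤ y).


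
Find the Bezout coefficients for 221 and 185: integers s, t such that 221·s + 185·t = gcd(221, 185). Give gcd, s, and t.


Euclidean algorithm on (221, 185) — divide until remainder is 0:
  221 = 1 · 185 + 36
  185 = 5 · 36 + 5
  36 = 7 · 5 + 1
  5 = 5 · 1 + 0
gcd(221, 185) = 1.
Track Bezout coefficients alongside the remainders: start with r₀ = 221 = a·1 + b·0 (s = 1, t = 0) and r₁ = 185 = a·0 + b·1 (s = 0, t = 1); each new remainder r_{k+1} = r_{k-1} − q_k·r_k inherits s_{k+1} = s_{k-1} − q_k·s_k, t_{k+1} = t_{k-1} − q_k·t_k, so r_k = a·s_k + b·t_k at every step:
  q = 1: r = 36, s = 1 − 1·0 = 1, t = 0 − 1·1 = -1  (check: 221·1 + 185·(-1) = 36)
  q = 5: r = 5, s = 0 − 5·1 = -5, t = 1 − 5·(-1) = 6  (check: 221·(-5) + 185·6 = 5)
  q = 7: r = 1, s = 1 − 7·(-5) = 36, t = -1 − 7·6 = -43  (check: 221·36 + 185·(-43) = 1)
The row with r = 1 (the gcd) gives the Bezout coefficients s = 36, t = -43.
Result: 221 · (36) + 185 · (-43) = 1.

gcd(221, 185) = 1; s = 36, t = -43 (check: 221·36 + 185·(-43) = 1).


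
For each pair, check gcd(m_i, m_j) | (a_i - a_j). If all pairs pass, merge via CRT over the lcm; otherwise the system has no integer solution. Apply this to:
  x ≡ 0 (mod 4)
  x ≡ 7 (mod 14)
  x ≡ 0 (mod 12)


Moduli 4, 14, 12 are not pairwise coprime, so CRT works modulo lcm(m_i) when all pairwise compatibility conditions hold.
Pairwise compatibility: gcd(m_i, m_j) must divide a_i - a_j for every pair.
Merge one congruence at a time:
  Start: x ≡ 0 (mod 4).
  Combine with x ≡ 7 (mod 14): gcd(4, 14) = 2, and 7 - 0 = 7 is NOT divisible by 2.
    ⇒ system is inconsistent (no integer solution).

No solution (the system is inconsistent).


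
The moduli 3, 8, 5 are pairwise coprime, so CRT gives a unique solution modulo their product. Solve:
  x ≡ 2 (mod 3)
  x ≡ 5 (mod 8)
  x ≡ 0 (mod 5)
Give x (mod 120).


Moduli 3, 8, 5 are pairwise coprime; by CRT there is a unique solution modulo M = 3 · 8 · 5 = 120.
Solve pairwise, accumulating the modulus:
  Start with x ≡ 2 (mod 3).
  Combine with x ≡ 5 (mod 8): since gcd(3, 8) = 1, we get a unique residue mod 24.
    Write x = 2 + 3·t and substitute into x ≡ 5 (mod 8): 3·t ≡ 5 − 2 = 3 (mod 8).
    The inverse of 3 mod 8 is 3 (since 3·3 = 9 = 1·8 + 1), so t ≡ 3·3 = 9 ≡ 1 (mod 8).
    Then x = 2 + 3·1 = 5, valid modulo lcm(3, 8) = 24: x ≡ 5 (mod 24).
  Combine with x ≡ 0 (mod 5): since gcd(24, 5) = 1, we get a unique residue mod 120.
    Write x = 5 + 24·t and substitute into x ≡ 0 (mod 5): 24·t ≡ 0 − 5 = -5 (mod 5).
    Reduce coefficients mod 5: 4·t ≡ 0 (mod 5).
    The inverse of 4 mod 5 is 4 (since 4·4 = 16 = 3·5 + 1), so t ≡ 4·0 = 0 ≡ 0 (mod 5).
    Then x = 5 + 24·0 = 5, valid modulo lcm(24, 5) = 120: x ≡ 5 (mod 120).
Verify: 5 mod 3 = 2 ✓, 5 mod 8 = 5 ✓, 5 mod 5 = 0 ✓.

x ≡ 5 (mod 120).


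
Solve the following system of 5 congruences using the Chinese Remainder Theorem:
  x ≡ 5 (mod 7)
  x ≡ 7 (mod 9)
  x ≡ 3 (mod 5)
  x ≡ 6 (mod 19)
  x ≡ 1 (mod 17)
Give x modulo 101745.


Product of moduli M = 7 · 9 · 5 · 19 · 17 = 101745.
Merge one congruence at a time:
  Start: x ≡ 5 (mod 7).
  Combine with x ≡ 7 (mod 9); new modulus lcm = 63.
    Write x = 5 + 7·t and substitute into x ≡ 7 (mod 9): 7·t ≡ 7 − 5 = 2 (mod 9).
    The inverse of 7 mod 9 is 4 (since 7·4 = 28 = 3·9 + 1), so t ≡ 4·2 = 8 ≡ 8 (mod 9).
    Then x = 5 + 7·8 = 61, valid modulo lcm(7, 9) = 63: x ≡ 61 (mod 63).
  Combine with x ≡ 3 (mod 5); new modulus lcm = 315.
    Write x = 61 + 63·t and substitute into x ≡ 3 (mod 5): 63·t ≡ 3 − 61 = -58 (mod 5).
    Reduce coefficients mod 5: 3·t ≡ 2 (mod 5).
    The inverse of 3 mod 5 is 2 (since 3·2 = 6 = 1·5 + 1), so t ≡ 2·2 = 4 ≡ 4 (mod 5).
    Then x = 61 + 63·4 = 313, valid modulo lcm(63, 5) = 315: x ≡ 313 (mod 315).
  Combine with x ≡ 6 (mod 19); new modulus lcm = 5985.
    Write x = 313 + 315·t and substitute into x ≡ 6 (mod 19): 315·t ≡ 6 − 313 = -307 (mod 19).
    Reduce coefficients mod 19: 11·t ≡ 16 (mod 19).
    The inverse of 11 mod 19 is 7 (since 11·7 = 77 = 4·19 + 1), so t ≡ 7·16 = 112 ≡ 17 (mod 19).
    Then x = 313 + 315·17 = 5668, valid modulo lcm(315, 19) = 5985: x ≡ 5668 (mod 5985).
  Combine with x ≡ 1 (mod 17); new modulus lcm = 101745.
    Write x = 5668 + 5985·t and substitute into x ≡ 1 (mod 17): 5985·t ≡ 1 − 5668 = -5667 (mod 17).
    Reduce coefficients mod 17: 1·t ≡ 11 (mod 17).
    So t ≡ 11 (mod 17).
    Then x = 5668 + 5985·11 = 71503, valid modulo lcm(5985, 17) = 101745: x ≡ 71503 (mod 101745).
Verify against each original: 71503 mod 7 = 5, 71503 mod 9 = 7, 71503 mod 5 = 3, 71503 mod 19 = 6, 71503 mod 17 = 1.

x ≡ 71503 (mod 101745).


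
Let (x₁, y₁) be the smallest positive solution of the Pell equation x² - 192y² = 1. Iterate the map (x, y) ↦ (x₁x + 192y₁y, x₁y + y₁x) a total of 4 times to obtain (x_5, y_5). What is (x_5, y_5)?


Step 1: Find the fundamental solution (x₁, y₁) of x² - 192y² = 1.
  Expand √192 as a continued fraction. a₀ = ⌊√192⌋ = 13; iterate m_{k+1} = d_k·a_k − m_k, d_{k+1} = (192 − m_{k+1}²)/d_k, a_{k+1} = ⌊(a₀ + m_{k+1})/d_{k+1}⌋ (starting m₀ = 0, d₀ = 1), with convergents p_k = a_k·p_{k-1} + p_{k-2}, q_k = a_k·q_{k-1} + q_{k-2} (p₋₁ = 1, q₋₁ = 0):
  k = 0: a₀ = 13; p₀/q₀ = 13/1; p₀² − 192·q₀² = 169 − 192 = -23.
  k = 1: m = 13, d = 23, a = ⌊(13 + 13)/23⌋ = 1; p/q = (1·13 + 1)/(1·1 + 0) = 14/1; p² − 192·q² = 196 − 192 = 4.
  k = 2: m = 10, d = 4, a = ⌊(13 + 10)/4⌋ = 5; p/q = (5·14 + 13)/(5·1 + 1) = 83/6; p² − 192·q² = 6889 − 6912 = -23.
  k = 3: m = 10, d = 23, a = ⌊(13 + 10)/23⌋ = 1; p/q = (1·83 + 14)/(1·6 + 1) = 97/7; p² − 192·q² = 9409 − 9408 = 1.
  The first convergent with p² − 192·q² = 1 gives the fundamental solution (x₁, y₁) = (97, 7).
Step 2: Apply the recurrence (x_{n+1}, y_{n+1}) = (x₁x_n + 192y₁y_n, x₁y_n + y₁x_n) repeatedly.
  From (x_1, y_1) = (97, 7): x_2 = 97·97 + 192·7·7 = 18817; y_2 = 97·7 + 7·97 = 1358.
  From (x_2, y_2) = (18817, 1358): x_3 = 97·18817 + 192·7·1358 = 3650401; y_3 = 97·1358 + 7·18817 = 263445.
  From (x_3, y_3) = (3650401, 263445): x_4 = 97·3650401 + 192·7·263445 = 708158977; y_4 = 97·263445 + 7·3650401 = 51106972.
  From (x_4, y_4) = (708158977, 51106972): x_5 = 97·708158977 + 192·7·51106972 = 137379191137; y_5 = 97·51106972 + 7·708158977 = 9914489123.
Step 3: Verify x_5² - 192·y_5² = 18873042157456379352769 - 18873042157456379352768 = 1 (should be 1). ✓

(x_1, y_1) = (97, 7); (x_5, y_5) = (137379191137, 9914489123).


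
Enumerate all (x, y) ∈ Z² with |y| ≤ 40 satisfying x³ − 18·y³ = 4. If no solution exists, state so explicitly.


The equation is x³ - 18y³ = 4. For fixed y, x³ = 18·y³ + 4, so a solution requires the RHS to be a perfect cube.
Strategy: iterate y from -40 to 40, compute RHS = 18·y³ + 4, and check whether it is a (positive or negative) perfect cube.
Check small values of y:
  y = 0: RHS = 4 is not a perfect cube.
  y = 1: RHS = 22 is not a perfect cube.
  y = -1: RHS = -14 is not a perfect cube.
  y = 2: RHS = 148 is not a perfect cube.
  y = -2: RHS = -140 is not a perfect cube.
  y = 3: RHS = 490 is not a perfect cube.
  y = -3: RHS = -482 is not a perfect cube.
Continuing the search up to |y| = 40 finds no solutions either.
No (x, y) in the scanned range satisfies the equation.

No integer solutions with |y| ≤ 40.


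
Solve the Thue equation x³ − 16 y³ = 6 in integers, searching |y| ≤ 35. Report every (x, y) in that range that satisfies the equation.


The equation is x³ - 16y³ = 6. For fixed y, x³ = 16·y³ + 6, so a solution requires the RHS to be a perfect cube.
Strategy: iterate y from -35 to 35, compute RHS = 16·y³ + 6, and check whether it is a (positive or negative) perfect cube.
Check small values of y:
  y = 0: RHS = 6 is not a perfect cube.
  y = 1: RHS = 22 is not a perfect cube.
  y = -1: RHS = -10 is not a perfect cube.
  y = 2: RHS = 134 is not a perfect cube.
  y = -2: RHS = -122 is not a perfect cube.
  y = 3: RHS = 438 is not a perfect cube.
  y = -3: RHS = -426 is not a perfect cube.
Continuing the search up to |y| = 35 finds no solutions either.
No (x, y) in the scanned range satisfies the equation.

No integer solutions with |y| ≤ 35.


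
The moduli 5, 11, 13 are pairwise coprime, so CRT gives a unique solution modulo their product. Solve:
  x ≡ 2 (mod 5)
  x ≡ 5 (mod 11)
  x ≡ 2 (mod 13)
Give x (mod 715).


Moduli 5, 11, 13 are pairwise coprime; by CRT there is a unique solution modulo M = 5 · 11 · 13 = 715.
Solve pairwise, accumulating the modulus:
  Start with x ≡ 2 (mod 5).
  Combine with x ≡ 5 (mod 11): since gcd(5, 11) = 1, we get a unique residue mod 55.
    Write x = 2 + 5·t and substitute into x ≡ 5 (mod 11): 5·t ≡ 5 − 2 = 3 (mod 11).
    The inverse of 5 mod 11 is 9 (since 5·9 = 45 = 4·11 + 1), so t ≡ 9·3 = 27 ≡ 5 (mod 11).
    Then x = 2 + 5·5 = 27, valid modulo lcm(5, 11) = 55: x ≡ 27 (mod 55).
  Combine with x ≡ 2 (mod 13): since gcd(55, 13) = 1, we get a unique residue mod 715.
    Write x = 27 + 55·t and substitute into x ≡ 2 (mod 13): 55·t ≡ 2 − 27 = -25 (mod 13).
    Reduce coefficients mod 13: 3·t ≡ 1 (mod 13).
    The inverse of 3 mod 13 is 9 (since 3·9 = 27 = 2·13 + 1), so t ≡ 9·1 = 9 ≡ 9 (mod 13).
    Then x = 27 + 55·9 = 522, valid modulo lcm(55, 13) = 715: x ≡ 522 (mod 715).
Verify: 522 mod 5 = 2 ✓, 522 mod 11 = 5 ✓, 522 mod 13 = 2 ✓.

x ≡ 522 (mod 715).


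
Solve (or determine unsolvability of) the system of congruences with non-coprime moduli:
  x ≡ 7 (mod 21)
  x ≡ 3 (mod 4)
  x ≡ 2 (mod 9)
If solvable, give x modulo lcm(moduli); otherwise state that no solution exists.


Moduli 21, 4, 9 are not pairwise coprime, so CRT works modulo lcm(m_i) when all pairwise compatibility conditions hold.
Pairwise compatibility: gcd(m_i, m_j) must divide a_i - a_j for every pair.
Merge one congruence at a time:
  Start: x ≡ 7 (mod 21).
  Combine with x ≡ 3 (mod 4): gcd(21, 4) = 1; 3 - 7 = -4, which IS divisible by 1, so compatible.
    Write x = 7 + 21·t and substitute into x ≡ 3 (mod 4): 21·t ≡ 3 − 7 = -4 (mod 4).
    Reduce coefficients mod 4: 1·t ≡ 0 (mod 4).
    So t ≡ 0 (mod 4).
    Then x = 7 + 21·0 = 7, valid modulo lcm(21, 4) = 84: x ≡ 7 (mod 84).
  Combine with x ≡ 2 (mod 9): gcd(84, 9) = 3, and 2 - 7 = -5 is NOT divisible by 3.
    ⇒ system is inconsistent (no integer solution).

No solution (the system is inconsistent).


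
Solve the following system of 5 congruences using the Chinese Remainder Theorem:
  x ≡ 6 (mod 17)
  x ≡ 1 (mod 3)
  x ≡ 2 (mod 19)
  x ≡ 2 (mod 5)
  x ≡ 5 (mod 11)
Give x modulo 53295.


Product of moduli M = 17 · 3 · 19 · 5 · 11 = 53295.
Merge one congruence at a time:
  Start: x ≡ 6 (mod 17).
  Combine with x ≡ 1 (mod 3); new modulus lcm = 51.
    Write x = 6 + 17·t and substitute into x ≡ 1 (mod 3): 17·t ≡ 1 − 6 = -5 (mod 3).
    Reduce coefficients mod 3: 2·t ≡ 1 (mod 3).
    The inverse of 2 mod 3 is 2 (since 2·2 = 4 = 1·3 + 1), so t ≡ 2·1 = 2 ≡ 2 (mod 3).
    Then x = 6 + 17·2 = 40, valid modulo lcm(17, 3) = 51: x ≡ 40 (mod 51).
  Combine with x ≡ 2 (mod 19); new modulus lcm = 969.
    Write x = 40 + 51·t and substitute into x ≡ 2 (mod 19): 51·t ≡ 2 − 40 = -38 (mod 19).
    Reduce coefficients mod 19: 13·t ≡ 0 (mod 19).
    The inverse of 13 mod 19 is 3 (since 13·3 = 39 = 2·19 + 1), so t ≡ 3·0 = 0 ≡ 0 (mod 19).
    Then x = 40 + 51·0 = 40, valid modulo lcm(51, 19) = 969: x ≡ 40 (mod 969).
  Combine with x ≡ 2 (mod 5); new modulus lcm = 4845.
    Write x = 40 + 969·t and substitute into x ≡ 2 (mod 5): 969·t ≡ 2 − 40 = -38 (mod 5).
    Reduce coefficients mod 5: 4·t ≡ 2 (mod 5).
    The inverse of 4 mod 5 is 4 (since 4·4 = 16 = 3·5 + 1), so t ≡ 4·2 = 8 ≡ 3 (mod 5).
    Then x = 40 + 969·3 = 2947, valid modulo lcm(969, 5) = 4845: x ≡ 2947 (mod 4845).
  Combine with x ≡ 5 (mod 11); new modulus lcm = 53295.
    Write x = 2947 + 4845·t and substitute into x ≡ 5 (mod 11): 4845·t ≡ 5 − 2947 = -2942 (mod 11).
    Reduce coefficients mod 11: 5·t ≡ 6 (mod 11).
    The inverse of 5 mod 11 is 9 (since 5·9 = 45 = 4·11 + 1), so t ≡ 9·6 = 54 ≡ 10 (mod 11).
    Then x = 2947 + 4845·10 = 51397, valid modulo lcm(4845, 11) = 53295: x ≡ 51397 (mod 53295).
Verify against each original: 51397 mod 17 = 6, 51397 mod 3 = 1, 51397 mod 19 = 2, 51397 mod 5 = 2, 51397 mod 11 = 5.

x ≡ 51397 (mod 53295).


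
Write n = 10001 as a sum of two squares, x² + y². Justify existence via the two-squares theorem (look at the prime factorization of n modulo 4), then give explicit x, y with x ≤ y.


Step 1: Factor n = 10001 = 73 · 137.
Step 2: Check the mod-4 condition on each prime factor: 73 ≡ 1 (mod 4), exponent 1; 137 ≡ 1 (mod 4), exponent 1.
All primes ≡ 3 (mod 4) appear to even exponent (or don't appear), so by the two-squares theorem n IS expressible as a sum of two squares.
Step 3: Build a representation. Here n = 73 · 137 is a product of primes ≡ 1 (mod 4). Each prime p ≡ 1 (mod 4) is itself a sum of two squares; find a² by testing p − a² for a perfect square:
  73: 73 − 1² = 72, 73 − 2² = 69, 73 − 3² = 64 = 8² ⇒ 73 = 3² + 8².
  137: 137 − 1² = 136, 137 − 2² = 133, 137 − 3² = 128, 137 − 4² = 121 = 11² ⇒ 137 = 4² + 11².
  Combine using the Brahmagupta–Fibonacci identity (a² + b²)(c² + d²) = (ac − bd)² + (ad + bc)² = (ac + bd)² + (ad − bc)²:
  73 · 137 = 10001: from (3² + 8²)(4² + 11²), take (3·4 − 8·11, 3·11 + 8·4) = (12 − 88, 33 + 32) = (-76, 65); dropping signs (only squares matter) gives (76, 65); check 76² + 65² = 5776 + 4225 = 10001 ✓.
Step 4: Order so x ≤ y and verify: 65² + 76² = 4225 + 5776 = 10001 = n. ✓

n = 10001 = 65² + 76² (one valid representation with x ≤ y).


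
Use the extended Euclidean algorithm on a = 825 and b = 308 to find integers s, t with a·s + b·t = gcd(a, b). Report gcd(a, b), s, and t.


Euclidean algorithm on (825, 308) — divide until remainder is 0:
  825 = 2 · 308 + 209
  308 = 1 · 209 + 99
  209 = 2 · 99 + 11
  99 = 9 · 11 + 0
gcd(825, 308) = 11.
Track Bezout coefficients alongside the remainders: start with r₀ = 825 = a·1 + b·0 (s = 1, t = 0) and r₁ = 308 = a·0 + b·1 (s = 0, t = 1); each new remainder r_{k+1} = r_{k-1} − q_k·r_k inherits s_{k+1} = s_{k-1} − q_k·s_k, t_{k+1} = t_{k-1} − q_k·t_k, so r_k = a·s_k + b·t_k at every step:
  q = 2: r = 209, s = 1 − 2·0 = 1, t = 0 − 2·1 = -2  (check: 825·1 + 308·(-2) = 209)
  q = 1: r = 99, s = 0 − 1·1 = -1, t = 1 − 1·(-2) = 3  (check: 825·(-1) + 308·3 = 99)
  q = 2: r = 11, s = 1 − 2·(-1) = 3, t = -2 − 2·3 = -8  (check: 825·3 + 308·(-8) = 11)
The row with r = 11 (the gcd) gives the Bezout coefficients s = 3, t = -8.
Result: 825 · (3) + 308 · (-8) = 11.

gcd(825, 308) = 11; s = 3, t = -8 (check: 825·3 + 308·(-8) = 11).


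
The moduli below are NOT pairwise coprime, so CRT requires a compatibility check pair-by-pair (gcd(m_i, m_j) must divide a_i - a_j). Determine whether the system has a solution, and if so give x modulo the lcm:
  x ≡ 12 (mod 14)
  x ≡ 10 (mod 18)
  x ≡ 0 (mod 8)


Moduli 14, 18, 8 are not pairwise coprime, so CRT works modulo lcm(m_i) when all pairwise compatibility conditions hold.
Pairwise compatibility: gcd(m_i, m_j) must divide a_i - a_j for every pair.
Merge one congruence at a time:
  Start: x ≡ 12 (mod 14).
  Combine with x ≡ 10 (mod 18): gcd(14, 18) = 2; 10 - 12 = -2, which IS divisible by 2, so compatible.
    Write x = 12 + 14·t and substitute into x ≡ 10 (mod 18): 14·t ≡ 10 − 12 = -2 (mod 18).
    Divide the congruence (and modulus) by g = 2: 7·t ≡ -1 (mod 9).
    Reduce coefficients mod 9: 7·t ≡ 8 (mod 9).
    The inverse of 7 mod 9 is 4 (since 7·4 = 28 = 3·9 + 1), so t ≡ 4·8 = 32 ≡ 5 (mod 9).
    Then x = 12 + 14·5 = 82, valid modulo lcm(14, 18) = 126: x ≡ 82 (mod 126).
  Combine with x ≡ 0 (mod 8): gcd(126, 8) = 2; 0 - 82 = -82, which IS divisible by 2, so compatible.
    Write x = 82 + 126·t and substitute into x ≡ 0 (mod 8): 126·t ≡ 0 − 82 = -82 (mod 8).
    Divide the congruence (and modulus) by g = 2: 63·t ≡ -41 (mod 4).
    Reduce coefficients mod 4: 3·t ≡ 3 (mod 4).
    The inverse of 3 mod 4 is 3 (since 3·3 = 9 = 2·4 + 1), so t ≡ 3·3 = 9 ≡ 1 (mod 4).
    Then x = 82 + 126·1 = 208, valid modulo lcm(126, 8) = 504: x ≡ 208 (mod 504).
Verify: 208 mod 14 = 12, 208 mod 18 = 10, 208 mod 8 = 0.

x ≡ 208 (mod 504).


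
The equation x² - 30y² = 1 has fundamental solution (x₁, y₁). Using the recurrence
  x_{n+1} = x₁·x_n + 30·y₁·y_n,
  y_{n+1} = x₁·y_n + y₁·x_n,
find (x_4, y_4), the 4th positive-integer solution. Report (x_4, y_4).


Step 1: Find the fundamental solution (x₁, y₁) of x² - 30y² = 1.
  Expand √30 as a continued fraction. a₀ = ⌊√30⌋ = 5; iterate m_{k+1} = d_k·a_k − m_k, d_{k+1} = (30 − m_{k+1}²)/d_k, a_{k+1} = ⌊(a₀ + m_{k+1})/d_{k+1}⌋ (starting m₀ = 0, d₀ = 1), with convergents p_k = a_k·p_{k-1} + p_{k-2}, q_k = a_k·q_{k-1} + q_{k-2} (p₋₁ = 1, q₋₁ = 0):
  k = 0: a₀ = 5; p₀/q₀ = 5/1; p₀² − 30·q₀² = 25 − 30 = -5.
  k = 1: m = 5, d = 5, a = ⌊(5 + 5)/5⌋ = 2; p/q = (2·5 + 1)/(2·1 + 0) = 11/2; p² − 30·q² = 121 − 120 = 1.
  The first convergent with p² − 30·q² = 1 gives the fundamental solution (x₁, y₁) = (11, 2).
Step 2: Apply the recurrence (x_{n+1}, y_{n+1}) = (x₁x_n + 30y₁y_n, x₁y_n + y₁x_n) repeatedly.
  From (x_1, y_1) = (11, 2): x_2 = 11·11 + 30·2·2 = 241; y_2 = 11·2 + 2·11 = 44.
  From (x_2, y_2) = (241, 44): x_3 = 11·241 + 30·2·44 = 5291; y_3 = 11·44 + 2·241 = 966.
  From (x_3, y_3) = (5291, 966): x_4 = 11·5291 + 30·2·966 = 116161; y_4 = 11·966 + 2·5291 = 21208.
Step 3: Verify x_4² - 30·y_4² = 13493377921 - 13493377920 = 1 (should be 1). ✓

(x_1, y_1) = (11, 2); (x_4, y_4) = (116161, 21208).


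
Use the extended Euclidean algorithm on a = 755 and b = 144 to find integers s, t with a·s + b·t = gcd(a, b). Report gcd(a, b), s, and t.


Euclidean algorithm on (755, 144) — divide until remainder is 0:
  755 = 5 · 144 + 35
  144 = 4 · 35 + 4
  35 = 8 · 4 + 3
  4 = 1 · 3 + 1
  3 = 3 · 1 + 0
gcd(755, 144) = 1.
Track Bezout coefficients alongside the remainders: start with r₀ = 755 = a·1 + b·0 (s = 1, t = 0) and r₁ = 144 = a·0 + b·1 (s = 0, t = 1); each new remainder r_{k+1} = r_{k-1} − q_k·r_k inherits s_{k+1} = s_{k-1} − q_k·s_k, t_{k+1} = t_{k-1} − q_k·t_k, so r_k = a·s_k + b·t_k at every step:
  q = 5: r = 35, s = 1 − 5·0 = 1, t = 0 − 5·1 = -5  (check: 755·1 + 144·(-5) = 35)
  q = 4: r = 4, s = 0 − 4·1 = -4, t = 1 − 4·(-5) = 21  (check: 755·(-4) + 144·21 = 4)
  q = 8: r = 3, s = 1 − 8·(-4) = 33, t = -5 − 8·21 = -173  (check: 755·33 + 144·(-173) = 3)
  q = 1: r = 1, s = -4 − 1·33 = -37, t = 21 − 1·(-173) = 194  (check: 755·(-37) + 144·194 = 1)
The row with r = 1 (the gcd) gives the Bezout coefficients s = -37, t = 194.
Result: 755 · (-37) + 144 · (194) = 1.

gcd(755, 144) = 1; s = -37, t = 194 (check: 755·(-37) + 144·194 = 1).


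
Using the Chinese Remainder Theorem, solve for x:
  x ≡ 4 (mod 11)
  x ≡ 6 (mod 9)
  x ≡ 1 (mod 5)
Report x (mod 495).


Moduli 11, 9, 5 are pairwise coprime; by CRT there is a unique solution modulo M = 11 · 9 · 5 = 495.
Solve pairwise, accumulating the modulus:
  Start with x ≡ 4 (mod 11).
  Combine with x ≡ 6 (mod 9): since gcd(11, 9) = 1, we get a unique residue mod 99.
    Write x = 4 + 11·t and substitute into x ≡ 6 (mod 9): 11·t ≡ 6 − 4 = 2 (mod 9).
    Reduce coefficients mod 9: 2·t ≡ 2 (mod 9).
    The inverse of 2 mod 9 is 5 (since 2·5 = 10 = 1·9 + 1), so t ≡ 5·2 = 10 ≡ 1 (mod 9).
    Then x = 4 + 11·1 = 15, valid modulo lcm(11, 9) = 99: x ≡ 15 (mod 99).
  Combine with x ≡ 1 (mod 5): since gcd(99, 5) = 1, we get a unique residue mod 495.
    Write x = 15 + 99·t and substitute into x ≡ 1 (mod 5): 99·t ≡ 1 − 15 = -14 (mod 5).
    Reduce coefficients mod 5: 4·t ≡ 1 (mod 5).
    The inverse of 4 mod 5 is 4 (since 4·4 = 16 = 3·5 + 1), so t ≡ 4·1 = 4 ≡ 4 (mod 5).
    Then x = 15 + 99·4 = 411, valid modulo lcm(99, 5) = 495: x ≡ 411 (mod 495).
Verify: 411 mod 11 = 4 ✓, 411 mod 9 = 6 ✓, 411 mod 5 = 1 ✓.

x ≡ 411 (mod 495).


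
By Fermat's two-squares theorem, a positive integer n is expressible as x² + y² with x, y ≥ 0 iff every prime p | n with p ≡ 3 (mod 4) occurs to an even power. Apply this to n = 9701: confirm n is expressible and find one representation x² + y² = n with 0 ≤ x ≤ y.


Step 1: Factor n = 9701 = 89 · 109.
Step 2: Check the mod-4 condition on each prime factor: 89 ≡ 1 (mod 4), exponent 1; 109 ≡ 1 (mod 4), exponent 1.
All primes ≡ 3 (mod 4) appear to even exponent (or don't appear), so by the two-squares theorem n IS expressible as a sum of two squares.
Step 3: Build a representation. Here n = 89 · 109 is a product of primes ≡ 1 (mod 4). Each prime p ≡ 1 (mod 4) is itself a sum of two squares; find a² by testing p − a² for a perfect square:
  89: 89 − 1² = 88, 89 − 2² = 85, 89 − 3² = 80, 89 − 4² = 73, 89 − 5² = 64 = 8² ⇒ 89 = 5² + 8².
  109: 109 − 1² = 108, 109 − 2² = 105, 109 − 3² = 100 = 10² ⇒ 109 = 3² + 10².
  Combine using the Brahmagupta–Fibonacci identity (a² + b²)(c² + d²) = (ac − bd)² + (ad + bc)² = (ac + bd)² + (ad − bc)²:
  89 · 109 = 9701: from (5² + 8²)(3² + 10²), take (5·3 − 8·10, 5·10 + 8·3) = (15 − 80, 50 + 24) = (-65, 74); dropping signs (only squares matter) gives (65, 74); check 65² + 74² = 4225 + 5476 = 9701 ✓.
Step 4: Order so x ≤ y and verify: 65² + 74² = 4225 + 5476 = 9701 = n. ✓

n = 9701 = 65² + 74² (one valid representation with x ≤ y).


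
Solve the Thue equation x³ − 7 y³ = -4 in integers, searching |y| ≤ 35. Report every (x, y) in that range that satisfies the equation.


The equation is x³ - 7y³ = -4. For fixed y, x³ = 7·y³ − 4, so a solution requires the RHS to be a perfect cube.
Strategy: iterate y from -35 to 35, compute RHS = 7·y³ − 4, and check whether it is a (positive or negative) perfect cube.
Check small values of y:
  y = 0: RHS = -4 is not a perfect cube.
  y = 1: RHS = 3 is not a perfect cube.
  y = -1: RHS = -11 is not a perfect cube.
  y = 2: RHS = 52 is not a perfect cube.
  y = -2: RHS = -60 is not a perfect cube.
  y = 3: RHS = 185 is not a perfect cube.
  y = -3: RHS = -193 is not a perfect cube.
Continuing the search up to |y| = 35 finds no solutions either.
No (x, y) in the scanned range satisfies the equation.

No integer solutions with |y| ≤ 35.


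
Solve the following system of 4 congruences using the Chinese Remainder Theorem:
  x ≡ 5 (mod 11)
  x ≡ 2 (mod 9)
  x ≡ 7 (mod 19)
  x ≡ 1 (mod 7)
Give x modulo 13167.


Product of moduli M = 11 · 9 · 19 · 7 = 13167.
Merge one congruence at a time:
  Start: x ≡ 5 (mod 11).
  Combine with x ≡ 2 (mod 9); new modulus lcm = 99.
    Write x = 5 + 11·t and substitute into x ≡ 2 (mod 9): 11·t ≡ 2 − 5 = -3 (mod 9).
    Reduce coefficients mod 9: 2·t ≡ 6 (mod 9).
    The inverse of 2 mod 9 is 5 (since 2·5 = 10 = 1·9 + 1), so t ≡ 5·6 = 30 ≡ 3 (mod 9).
    Then x = 5 + 11·3 = 38, valid modulo lcm(11, 9) = 99: x ≡ 38 (mod 99).
  Combine with x ≡ 7 (mod 19); new modulus lcm = 1881.
    Write x = 38 + 99·t and substitute into x ≡ 7 (mod 19): 99·t ≡ 7 − 38 = -31 (mod 19).
    Reduce coefficients mod 19: 4·t ≡ 7 (mod 19).
    The inverse of 4 mod 19 is 5 (since 4·5 = 20 = 1·19 + 1), so t ≡ 5·7 = 35 ≡ 16 (mod 19).
    Then x = 38 + 99·16 = 1622, valid modulo lcm(99, 19) = 1881: x ≡ 1622 (mod 1881).
  Combine with x ≡ 1 (mod 7); new modulus lcm = 13167.
    Write x = 1622 + 1881·t and substitute into x ≡ 1 (mod 7): 1881·t ≡ 1 − 1622 = -1621 (mod 7).
    Reduce coefficients mod 7: 5·t ≡ 3 (mod 7).
    The inverse of 5 mod 7 is 3 (since 5·3 = 15 = 2·7 + 1), so t ≡ 3·3 = 9 ≡ 2 (mod 7).
    Then x = 1622 + 1881·2 = 5384, valid modulo lcm(1881, 7) = 13167: x ≡ 5384 (mod 13167).
Verify against each original: 5384 mod 11 = 5, 5384 mod 9 = 2, 5384 mod 19 = 7, 5384 mod 7 = 1.

x ≡ 5384 (mod 13167).


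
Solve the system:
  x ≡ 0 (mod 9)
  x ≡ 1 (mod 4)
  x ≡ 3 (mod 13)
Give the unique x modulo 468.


Moduli 9, 4, 13 are pairwise coprime; by CRT there is a unique solution modulo M = 9 · 4 · 13 = 468.
Solve pairwise, accumulating the modulus:
  Start with x ≡ 0 (mod 9).
  Combine with x ≡ 1 (mod 4): since gcd(9, 4) = 1, we get a unique residue mod 36.
    Write x = 0 + 9·t and substitute into x ≡ 1 (mod 4): 9·t ≡ 1 − 0 = 1 (mod 4).
    Reduce coefficients mod 4: 1·t ≡ 1 (mod 4).
    So t ≡ 1 (mod 4).
    Then x = 0 + 9·1 = 9, valid modulo lcm(9, 4) = 36: x ≡ 9 (mod 36).
  Combine with x ≡ 3 (mod 13): since gcd(36, 13) = 1, we get a unique residue mod 468.
    Write x = 9 + 36·t and substitute into x ≡ 3 (mod 13): 36·t ≡ 3 − 9 = -6 (mod 13).
    Reduce coefficients mod 13: 10·t ≡ 7 (mod 13).
    The inverse of 10 mod 13 is 4 (since 10·4 = 40 = 3·13 + 1), so t ≡ 4·7 = 28 ≡ 2 (mod 13).
    Then x = 9 + 36·2 = 81, valid modulo lcm(36, 13) = 468: x ≡ 81 (mod 468).
Verify: 81 mod 9 = 0 ✓, 81 mod 4 = 1 ✓, 81 mod 13 = 3 ✓.

x ≡ 81 (mod 468).


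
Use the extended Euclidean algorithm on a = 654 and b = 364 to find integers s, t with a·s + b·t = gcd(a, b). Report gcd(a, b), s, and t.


Euclidean algorithm on (654, 364) — divide until remainder is 0:
  654 = 1 · 364 + 290
  364 = 1 · 290 + 74
  290 = 3 · 74 + 68
  74 = 1 · 68 + 6
  68 = 11 · 6 + 2
  6 = 3 · 2 + 0
gcd(654, 364) = 2.
Track Bezout coefficients alongside the remainders: start with r₀ = 654 = a·1 + b·0 (s = 1, t = 0) and r₁ = 364 = a·0 + b·1 (s = 0, t = 1); each new remainder r_{k+1} = r_{k-1} − q_k·r_k inherits s_{k+1} = s_{k-1} − q_k·s_k, t_{k+1} = t_{k-1} − q_k·t_k, so r_k = a·s_k + b·t_k at every step:
  q = 1: r = 290, s = 1 − 1·0 = 1, t = 0 − 1·1 = -1  (check: 654·1 + 364·(-1) = 290)
  q = 1: r = 74, s = 0 − 1·1 = -1, t = 1 − 1·(-1) = 2  (check: 654·(-1) + 364·2 = 74)
  q = 3: r = 68, s = 1 − 3·(-1) = 4, t = -1 − 3·2 = -7  (check: 654·4 + 364·(-7) = 68)
  q = 1: r = 6, s = -1 − 1·4 = -5, t = 2 − 1·(-7) = 9  (check: 654·(-5) + 364·9 = 6)
  q = 11: r = 2, s = 4 − 11·(-5) = 59, t = -7 − 11·9 = -106  (check: 654·59 + 364·(-106) = 2)
The row with r = 2 (the gcd) gives the Bezout coefficients s = 59, t = -106.
Result: 654 · (59) + 364 · (-106) = 2.

gcd(654, 364) = 2; s = 59, t = -106 (check: 654·59 + 364·(-106) = 2).


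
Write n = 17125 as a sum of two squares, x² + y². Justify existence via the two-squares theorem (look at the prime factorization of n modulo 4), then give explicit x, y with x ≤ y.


Step 1: Factor n = 17125 = 5^3 · 137.
Step 2: Check the mod-4 condition on each prime factor: 5 ≡ 1 (mod 4), exponent 3; 137 ≡ 1 (mod 4), exponent 1.
All primes ≡ 3 (mod 4) appear to even exponent (or don't appear), so by the two-squares theorem n IS expressible as a sum of two squares.
Step 3: Build a representation. Group n = k² · m with k = 5 and m = 5 · 137 = 685 (a product of primes ≡ 1 (mod 4)); a representation of m scales to one of n via (k·x)² + (k·y)² = k²(x² + y²). Each prime p ≡ 1 (mod 4) is itself a sum of two squares; find a² by testing p − a² for a perfect square:
  5: 5 − 1² = 4 = 2² ⇒ 5 = 1² + 2².
  137: 137 − 1² = 136, 137 − 2² = 133, 137 − 3² = 128, 137 − 4² = 121 = 11² ⇒ 137 = 4² + 11².
  Combine using the Brahmagupta–Fibonacci identity (a² + b²)(c² + d²) = (ac − bd)² + (ad + bc)² = (ac + bd)² + (ad − bc)²:
  5 · 137 = 685: from (1² + 2²)(4² + 11²), take (1·4 − 2·11, 1·11 + 2·4) = (4 − 22, 11 + 8) = (-18, 19); dropping signs (only squares matter) gives (18, 19); check 18² + 19² = 324 + 361 = 685 ✓.
  Scale by k = 5: (5·18, 5·19) = (90, 95).
Step 4: Order so x ≤ y and verify: 90² + 95² = 8100 + 9025 = 17125 = n. ✓

n = 17125 = 90² + 95² (one valid representation with x ≤ y).


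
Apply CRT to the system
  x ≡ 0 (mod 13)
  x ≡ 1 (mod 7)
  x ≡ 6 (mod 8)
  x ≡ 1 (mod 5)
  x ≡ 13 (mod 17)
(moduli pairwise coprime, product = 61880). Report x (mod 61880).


Product of moduli M = 13 · 7 · 8 · 5 · 17 = 61880.
Merge one congruence at a time:
  Start: x ≡ 0 (mod 13).
  Combine with x ≡ 1 (mod 7); new modulus lcm = 91.
    Write x = 0 + 13·t and substitute into x ≡ 1 (mod 7): 13·t ≡ 1 − 0 = 1 (mod 7).
    Reduce coefficients mod 7: 6·t ≡ 1 (mod 7).
    The inverse of 6 mod 7 is 6 (since 6·6 = 36 = 5·7 + 1), so t ≡ 6·1 = 6 ≡ 6 (mod 7).
    Then x = 0 + 13·6 = 78, valid modulo lcm(13, 7) = 91: x ≡ 78 (mod 91).
  Combine with x ≡ 6 (mod 8); new modulus lcm = 728.
    Write x = 78 + 91·t and substitute into x ≡ 6 (mod 8): 91·t ≡ 6 − 78 = -72 (mod 8).
    Reduce coefficients mod 8: 3·t ≡ 0 (mod 8).
    The inverse of 3 mod 8 is 3 (since 3·3 = 9 = 1·8 + 1), so t ≡ 3·0 = 0 ≡ 0 (mod 8).
    Then x = 78 + 91·0 = 78, valid modulo lcm(91, 8) = 728: x ≡ 78 (mod 728).
  Combine with x ≡ 1 (mod 5); new modulus lcm = 3640.
    Write x = 78 + 728·t and substitute into x ≡ 1 (mod 5): 728·t ≡ 1 − 78 = -77 (mod 5).
    Reduce coefficients mod 5: 3·t ≡ 3 (mod 5).
    The inverse of 3 mod 5 is 2 (since 3·2 = 6 = 1·5 + 1), so t ≡ 2·3 = 6 ≡ 1 (mod 5).
    Then x = 78 + 728·1 = 806, valid modulo lcm(728, 5) = 3640: x ≡ 806 (mod 3640).
  Combine with x ≡ 13 (mod 17); new modulus lcm = 61880.
    Write x = 806 + 3640·t and substitute into x ≡ 13 (mod 17): 3640·t ≡ 13 − 806 = -793 (mod 17).
    Reduce coefficients mod 17: 2·t ≡ 6 (mod 17).
    The inverse of 2 mod 17 is 9 (since 2·9 = 18 = 1·17 + 1), so t ≡ 9·6 = 54 ≡ 3 (mod 17).
    Then x = 806 + 3640·3 = 11726, valid modulo lcm(3640, 17) = 61880: x ≡ 11726 (mod 61880).
Verify against each original: 11726 mod 13 = 0, 11726 mod 7 = 1, 11726 mod 8 = 6, 11726 mod 5 = 1, 11726 mod 17 = 13.

x ≡ 11726 (mod 61880).


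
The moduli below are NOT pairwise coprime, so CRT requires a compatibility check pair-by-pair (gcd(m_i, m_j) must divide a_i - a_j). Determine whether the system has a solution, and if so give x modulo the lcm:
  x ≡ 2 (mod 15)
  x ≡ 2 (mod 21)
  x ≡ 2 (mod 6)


Moduli 15, 21, 6 are not pairwise coprime, so CRT works modulo lcm(m_i) when all pairwise compatibility conditions hold.
Pairwise compatibility: gcd(m_i, m_j) must divide a_i - a_j for every pair.
Merge one congruence at a time:
  Start: x ≡ 2 (mod 15).
  Combine with x ≡ 2 (mod 21): gcd(15, 21) = 3; 2 - 2 = 0, which IS divisible by 3, so compatible.
    Write x = 2 + 15·t and substitute into x ≡ 2 (mod 21): 15·t ≡ 2 − 2 = 0 (mod 21).
    Divide the congruence (and modulus) by g = 3: 5·t ≡ 0 (mod 7).
    The inverse of 5 mod 7 is 3 (since 5·3 = 15 = 2·7 + 1), so t ≡ 3·0 = 0 ≡ 0 (mod 7).
    Then x = 2 + 15·0 = 2, valid modulo lcm(15, 21) = 105: x ≡ 2 (mod 105).
  Combine with x ≡ 2 (mod 6): gcd(105, 6) = 3; 2 - 2 = 0, which IS divisible by 3, so compatible.
    Write x = 2 + 105·t and substitute into x ≡ 2 (mod 6): 105·t ≡ 2 − 2 = 0 (mod 6).
    Divide the congruence (and modulus) by g = 3: 35·t ≡ 0 (mod 2).
    Reduce coefficients mod 2: 1·t ≡ 0 (mod 2).
    So t ≡ 0 (mod 2).
    Then x = 2 + 105·0 = 2, valid modulo lcm(105, 6) = 210: x ≡ 2 (mod 210).
Verify: 2 mod 15 = 2, 2 mod 21 = 2, 2 mod 6 = 2.

x ≡ 2 (mod 210).
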